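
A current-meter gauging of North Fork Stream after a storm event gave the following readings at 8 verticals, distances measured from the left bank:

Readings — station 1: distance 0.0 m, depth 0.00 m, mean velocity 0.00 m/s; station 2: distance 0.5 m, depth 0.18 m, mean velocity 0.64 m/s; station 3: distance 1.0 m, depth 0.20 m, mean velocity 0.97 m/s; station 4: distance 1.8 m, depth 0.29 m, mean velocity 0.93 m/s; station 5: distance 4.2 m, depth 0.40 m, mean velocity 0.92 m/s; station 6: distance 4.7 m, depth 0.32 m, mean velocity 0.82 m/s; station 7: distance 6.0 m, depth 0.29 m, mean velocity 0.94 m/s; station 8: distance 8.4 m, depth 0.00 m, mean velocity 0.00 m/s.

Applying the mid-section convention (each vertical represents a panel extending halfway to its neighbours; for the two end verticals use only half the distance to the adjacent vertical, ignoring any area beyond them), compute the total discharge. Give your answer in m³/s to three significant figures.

1.89 m³/s

w_2 = (1.0 − 0.0)/2 = 0.5 m; q_2 = 0.64 × 0.18 × 0.5 = 0.05760 m³/s
w_3 = (1.8 − 0.5)/2 = 0.65 m; q_3 = 0.97 × 0.20 × 0.65 = 0.1261 m³/s
w_4 = (4.2 − 1.0)/2 = 1.6 m; q_4 = 0.93 × 0.29 × 1.6 = 0.4315 m³/s
w_5 = (4.7 − 1.8)/2 = 1.45 m; q_5 = 0.92 × 0.40 × 1.45 = 0.5336 m³/s
w_6 = (6.0 − 4.2)/2 = 0.9 m; q_6 = 0.82 × 0.32 × 0.9 = 0.2362 m³/s
w_7 = (8.4 − 4.7)/2 = 1.85 m; q_7 = 0.94 × 0.29 × 1.85 = 0.5043 m³/s
Stations 1, 8 contribute zero (depth or velocity is 0).
Q = Σ qᵢ = 1.889 m³/s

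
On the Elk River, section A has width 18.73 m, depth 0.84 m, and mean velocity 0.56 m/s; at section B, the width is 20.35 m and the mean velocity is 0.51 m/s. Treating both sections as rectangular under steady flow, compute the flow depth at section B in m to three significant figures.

Q = A₁V₁ = (18.73×0.84) × 0.56 = 8.811 m³/s
d₂ = Q/(b₂ V₂) = 8.811/(20.35×0.51) = 0.8489 m

0.849 m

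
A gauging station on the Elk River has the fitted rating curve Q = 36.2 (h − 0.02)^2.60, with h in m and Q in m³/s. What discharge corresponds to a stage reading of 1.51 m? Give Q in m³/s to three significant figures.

102 m³/s

Q = 36.2 × (1.51 − 0.02)^2.60 = 36.2 × 1.49^2.60 = 102.1 m³/s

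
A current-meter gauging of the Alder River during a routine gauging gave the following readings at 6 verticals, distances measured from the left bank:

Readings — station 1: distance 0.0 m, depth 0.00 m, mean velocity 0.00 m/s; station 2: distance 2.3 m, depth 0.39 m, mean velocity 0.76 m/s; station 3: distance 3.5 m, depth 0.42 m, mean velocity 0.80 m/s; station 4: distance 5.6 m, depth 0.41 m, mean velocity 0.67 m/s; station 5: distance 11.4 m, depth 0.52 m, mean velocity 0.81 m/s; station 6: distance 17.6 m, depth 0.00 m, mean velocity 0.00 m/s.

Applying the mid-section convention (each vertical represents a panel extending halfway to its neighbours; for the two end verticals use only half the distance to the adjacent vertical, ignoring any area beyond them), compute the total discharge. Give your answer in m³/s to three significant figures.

4.69 m³/s

w_2 = (3.5 − 0.0)/2 = 1.75 m; q_2 = 0.76 × 0.39 × 1.75 = 0.5187 m³/s
w_3 = (5.6 − 2.3)/2 = 1.65 m; q_3 = 0.80 × 0.42 × 1.65 = 0.5544 m³/s
w_4 = (11.4 − 3.5)/2 = 3.95 m; q_4 = 0.67 × 0.41 × 3.95 = 1.085 m³/s
w_5 = (17.6 − 5.6)/2 = 6 m; q_5 = 0.81 × 0.52 × 6 = 2.527 m³/s
Stations 1, 6 contribute zero (depth or velocity is 0).
Q = Σ qᵢ = 4.685 m³/s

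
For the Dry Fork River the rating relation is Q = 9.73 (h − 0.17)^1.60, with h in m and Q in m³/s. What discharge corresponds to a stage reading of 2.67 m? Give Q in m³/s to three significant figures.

42.2 m³/s

Q = 9.73 × (2.67 − 0.17)^1.60 = 9.73 × 2.5^1.60 = 42.15 m³/s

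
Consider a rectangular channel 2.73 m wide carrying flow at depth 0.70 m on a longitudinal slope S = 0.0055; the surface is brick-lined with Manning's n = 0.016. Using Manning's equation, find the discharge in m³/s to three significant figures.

A = b·y = 2.73 × 0.70 = 1.911 m²
P = b + 2y = 2.73 + 2×0.70 = 4.130 m
R = A/P = 1.911/4.130 = 0.4627 m
Q = (1/n)·A·R^(2/3)·S^(1/2) = (1/0.016) × 1.911 × 0.4627^(2/3) × 0.0055^(1/2) = 5.299 m³/s

5.30 m³/s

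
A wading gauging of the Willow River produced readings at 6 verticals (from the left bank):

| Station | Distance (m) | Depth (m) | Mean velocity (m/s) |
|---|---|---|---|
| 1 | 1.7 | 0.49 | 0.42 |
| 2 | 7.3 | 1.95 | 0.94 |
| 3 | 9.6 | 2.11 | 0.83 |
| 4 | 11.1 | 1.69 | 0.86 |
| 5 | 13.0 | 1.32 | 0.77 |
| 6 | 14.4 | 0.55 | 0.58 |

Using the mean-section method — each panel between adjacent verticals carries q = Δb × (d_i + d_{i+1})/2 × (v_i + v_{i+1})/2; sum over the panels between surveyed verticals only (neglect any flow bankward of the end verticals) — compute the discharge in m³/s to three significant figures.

14.4 m³/s

Panel 1-2: Δb = 5.6 m, d̄ = (0.49+1.95)/2 = 1.22, v̄ = (0.42+0.94)/2 = 0.68 → q = 5.6×1.22×0.68 = 4.646 m³/s
Panel 2-3: Δb = 2.3 m, d̄ = (1.95+2.11)/2 = 2.03, v̄ = (0.94+0.83)/2 = 0.885 → q = 2.3×2.03×0.885 = 4.132 m³/s
Panel 3-4: Δb = 1.5 m, d̄ = (2.11+1.69)/2 = 1.9, v̄ = (0.83+0.86)/2 = 0.845 → q = 1.5×1.9×0.845 = 2.408 m³/s
Panel 4-5: Δb = 1.9 m, d̄ = (1.69+1.32)/2 = 1.505, v̄ = (0.86+0.77)/2 = 0.815 → q = 1.9×1.505×0.815 = 2.330 m³/s
Panel 5-6: Δb = 1.4 m, d̄ = (1.32+0.55)/2 = 0.935, v̄ = (0.77+0.58)/2 = 0.675 → q = 1.4×0.935×0.675 = 0.8836 m³/s
Q = Σ q = 14.40 m³/s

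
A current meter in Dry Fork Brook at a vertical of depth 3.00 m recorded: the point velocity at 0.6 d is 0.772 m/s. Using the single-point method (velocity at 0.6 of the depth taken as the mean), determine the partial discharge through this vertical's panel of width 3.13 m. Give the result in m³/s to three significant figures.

v̄ = v₀.₆ = 0.772 m/s
q = v̄ × d × w = 0.7720 × 3.00 × 3.13 = 7.249 m³/s

7.25 m³/s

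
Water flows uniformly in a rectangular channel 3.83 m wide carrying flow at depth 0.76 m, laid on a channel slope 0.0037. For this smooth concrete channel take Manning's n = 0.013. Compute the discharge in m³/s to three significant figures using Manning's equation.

A = b·y = 3.83 × 0.76 = 2.911 m²
P = b + 2y = 3.83 + 2×0.76 = 5.350 m
R = A/P = 2.911/5.350 = 0.5441 m
Q = (1/n)·A·R^(2/3)·S^(1/2) = (1/0.013) × 2.911 × 0.5441^(2/3) × 0.0037^(1/2) = 9.077 m³/s

9.08 m³/s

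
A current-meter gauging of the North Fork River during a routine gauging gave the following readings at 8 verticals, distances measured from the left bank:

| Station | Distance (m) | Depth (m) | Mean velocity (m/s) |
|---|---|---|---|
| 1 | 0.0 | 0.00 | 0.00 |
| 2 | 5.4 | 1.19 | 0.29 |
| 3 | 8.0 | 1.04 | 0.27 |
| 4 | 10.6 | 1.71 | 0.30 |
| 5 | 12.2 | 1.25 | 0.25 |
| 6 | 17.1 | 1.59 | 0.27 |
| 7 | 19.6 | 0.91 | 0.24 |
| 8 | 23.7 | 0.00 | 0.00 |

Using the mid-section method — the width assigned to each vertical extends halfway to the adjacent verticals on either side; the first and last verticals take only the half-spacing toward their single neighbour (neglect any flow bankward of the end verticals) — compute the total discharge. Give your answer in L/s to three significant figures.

6510 L/s

w_2 = (8.0 − 0.0)/2 = 4 m; q_2 = 0.29 × 1.19 × 4 = 1.380 m³/s
w_3 = (10.6 − 5.4)/2 = 2.6 m; q_3 = 0.27 × 1.04 × 2.6 = 0.7301 m³/s
w_4 = (12.2 − 8.0)/2 = 2.1 m; q_4 = 0.30 × 1.71 × 2.1 = 1.077 m³/s
w_5 = (17.1 − 10.6)/2 = 3.25 m; q_5 = 0.25 × 1.25 × 3.25 = 1.016 m³/s
w_6 = (19.6 − 12.2)/2 = 3.7 m; q_6 = 0.27 × 1.59 × 3.7 = 1.588 m³/s
w_7 = (23.7 − 17.1)/2 = 3.3 m; q_7 = 0.24 × 0.91 × 3.3 = 0.7207 m³/s
Stations 1, 8 contribute zero (depth or velocity is 0).
Q = Σ qᵢ = 6.513 m³/s
= 6.513 × 1000 = 6513 L/s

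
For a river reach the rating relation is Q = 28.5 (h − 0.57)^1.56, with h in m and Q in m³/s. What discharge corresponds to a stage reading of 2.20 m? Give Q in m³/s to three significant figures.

Q = 28.5 × (2.20 − 0.57)^1.56 = 28.5 × 1.63^1.56 = 61.07 m³/s

61.1 m³/s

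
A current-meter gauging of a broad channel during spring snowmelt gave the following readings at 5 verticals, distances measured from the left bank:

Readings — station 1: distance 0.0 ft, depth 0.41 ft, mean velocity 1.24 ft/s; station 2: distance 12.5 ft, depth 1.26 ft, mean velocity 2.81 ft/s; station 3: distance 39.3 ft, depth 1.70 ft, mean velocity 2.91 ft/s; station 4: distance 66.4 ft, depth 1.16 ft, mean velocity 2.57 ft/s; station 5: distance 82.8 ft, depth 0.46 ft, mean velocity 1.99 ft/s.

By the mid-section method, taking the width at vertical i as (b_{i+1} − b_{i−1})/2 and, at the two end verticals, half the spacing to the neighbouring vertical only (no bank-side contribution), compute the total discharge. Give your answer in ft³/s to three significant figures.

278 ft³/s

w_1 = (12.5 − 0.0)/2 = 6.25 ft; q_1 = 1.24 × 0.41 × 6.25 = 3.178 ft³/s
w_2 = (39.3 − 0.0)/2 = 19.65 ft; q_2 = 2.81 × 1.26 × 19.65 = 69.57 ft³/s
w_3 = (66.4 − 12.5)/2 = 26.95 ft; q_3 = 2.91 × 1.70 × 26.95 = 133.3 ft³/s
w_4 = (82.8 − 39.3)/2 = 21.75 ft; q_4 = 2.57 × 1.16 × 21.75 = 64.84 ft³/s
w_5 = (82.8 − 66.4)/2 = 8.2 ft; q_5 = 1.99 × 0.46 × 8.2 = 7.506 ft³/s
Q = Σ qᵢ = 278.4 ft³/s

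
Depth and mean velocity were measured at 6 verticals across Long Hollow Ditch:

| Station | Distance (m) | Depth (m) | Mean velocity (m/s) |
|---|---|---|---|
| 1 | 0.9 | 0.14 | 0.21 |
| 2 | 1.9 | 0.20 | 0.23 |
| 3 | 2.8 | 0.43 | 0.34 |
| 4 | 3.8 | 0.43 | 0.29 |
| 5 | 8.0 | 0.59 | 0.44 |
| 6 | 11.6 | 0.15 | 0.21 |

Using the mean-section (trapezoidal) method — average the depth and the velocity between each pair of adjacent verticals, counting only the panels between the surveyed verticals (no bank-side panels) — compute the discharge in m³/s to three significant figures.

Panel 1-2: Δb = 1 m, d̄ = (0.14+0.20)/2 = 0.17, v̄ = (0.21+0.23)/2 = 0.22 → q = 1×0.17×0.22 = 0.03740 m³/s
Panel 2-3: Δb = 0.9 m, d̄ = (0.20+0.43)/2 = 0.315, v̄ = (0.23+0.34)/2 = 0.285 → q = 0.9×0.315×0.285 = 0.08080 m³/s
Panel 3-4: Δb = 1 m, d̄ = (0.43+0.43)/2 = 0.43, v̄ = (0.34+0.29)/2 = 0.315 → q = 1×0.43×0.315 = 0.1355 m³/s
Panel 4-5: Δb = 4.2 m, d̄ = (0.43+0.59)/2 = 0.51, v̄ = (0.29+0.44)/2 = 0.365 → q = 4.2×0.51×0.365 = 0.7818 m³/s
Panel 5-6: Δb = 3.6 m, d̄ = (0.59+0.15)/2 = 0.37, v̄ = (0.44+0.21)/2 = 0.325 → q = 3.6×0.37×0.325 = 0.4329 m³/s
Q = Σ q = 1.468 m³/s

1.47 m³/s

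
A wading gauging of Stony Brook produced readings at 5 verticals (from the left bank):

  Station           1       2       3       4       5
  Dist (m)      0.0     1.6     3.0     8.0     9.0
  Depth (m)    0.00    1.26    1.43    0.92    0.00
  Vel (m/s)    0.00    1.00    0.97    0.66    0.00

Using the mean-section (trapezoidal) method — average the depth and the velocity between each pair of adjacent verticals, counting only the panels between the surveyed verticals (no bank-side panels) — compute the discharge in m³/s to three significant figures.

7.30 m³/s

Panel 1-2: Δb = 1.6 m, d̄ = (0.00+1.26)/2 = 0.63, v̄ = (0.00+1.00)/2 = 0.5 → q = 1.6×0.63×0.5 = 0.5040 m³/s
Panel 2-3: Δb = 1.4 m, d̄ = (1.26+1.43)/2 = 1.345, v̄ = (1.00+0.97)/2 = 0.985 → q = 1.4×1.345×0.985 = 1.855 m³/s
Panel 3-4: Δb = 5 m, d̄ = (1.43+0.92)/2 = 1.175, v̄ = (0.97+0.66)/2 = 0.815 → q = 5×1.175×0.815 = 4.788 m³/s
Panel 4-5: Δb = 1 m, d̄ = (0.92+0.00)/2 = 0.46, v̄ = (0.66+0.00)/2 = 0.33 → q = 1×0.46×0.33 = 0.1518 m³/s
Q = Σ q = 7.299 m³/s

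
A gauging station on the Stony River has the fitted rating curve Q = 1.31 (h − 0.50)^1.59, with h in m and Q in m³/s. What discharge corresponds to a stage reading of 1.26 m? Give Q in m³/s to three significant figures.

0.847 m³/s

Q = 1.31 × (1.26 − 0.50)^1.59 = 1.31 × 0.76^1.59 = 0.8468 m³/s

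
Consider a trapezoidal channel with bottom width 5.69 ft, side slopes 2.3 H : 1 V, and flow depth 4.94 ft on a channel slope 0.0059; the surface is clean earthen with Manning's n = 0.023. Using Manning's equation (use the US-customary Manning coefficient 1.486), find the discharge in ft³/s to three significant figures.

823 ft³/s

A = (b + z·y)·y = (5.69 + 2.3×4.94)×4.94 = 84.24 ft²
P = b + 2y√(1+z²) = 5.69 + 2×4.94×√(1+2.3²) = 30.47 ft
R = A/P = 84.24/30.47 = 2.765 ft
Q = (1.486/n)·A·R^(2/3)·S^(1/2) = (1.486/0.023) × 84.24 × 2.765^(2/3) × 0.0059^(1/2) = 823.5 ft³/s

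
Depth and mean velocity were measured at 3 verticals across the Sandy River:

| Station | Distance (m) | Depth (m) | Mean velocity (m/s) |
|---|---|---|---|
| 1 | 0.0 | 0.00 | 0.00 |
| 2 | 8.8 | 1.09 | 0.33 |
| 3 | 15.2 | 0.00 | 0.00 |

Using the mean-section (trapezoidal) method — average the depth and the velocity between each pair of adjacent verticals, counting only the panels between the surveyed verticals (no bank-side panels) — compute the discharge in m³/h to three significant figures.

4920 m³/h

Panel 1-2: Δb = 8.8 m, d̄ = (0.00+1.09)/2 = 0.545, v̄ = (0.00+0.33)/2 = 0.165 → q = 8.8×0.545×0.165 = 0.7913 m³/s
Panel 2-3: Δb = 6.4 m, d̄ = (1.09+0.00)/2 = 0.545, v̄ = (0.33+0.00)/2 = 0.165 → q = 6.4×0.545×0.165 = 0.5755 m³/s
Q = Σ q = 1.367 m³/s
= 1.367 × 3600 = 4921 m³/h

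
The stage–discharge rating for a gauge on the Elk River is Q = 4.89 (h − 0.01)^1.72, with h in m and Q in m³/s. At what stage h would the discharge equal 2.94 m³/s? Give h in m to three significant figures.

h − h₀ = (Q/C)^(1/b) = (2.94/4.89)^(1/1.72) = 0.7439 m
h = 0.01 + 0.7439 = 0.7539 m

0.754 m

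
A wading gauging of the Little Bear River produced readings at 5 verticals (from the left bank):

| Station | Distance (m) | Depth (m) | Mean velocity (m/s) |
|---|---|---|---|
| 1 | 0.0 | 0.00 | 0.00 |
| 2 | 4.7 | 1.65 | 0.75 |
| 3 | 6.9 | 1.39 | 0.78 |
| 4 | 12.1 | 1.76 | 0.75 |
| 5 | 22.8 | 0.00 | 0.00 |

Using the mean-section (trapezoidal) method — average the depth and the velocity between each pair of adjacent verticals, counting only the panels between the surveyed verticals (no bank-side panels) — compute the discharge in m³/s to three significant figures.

Panel 1-2: Δb = 4.7 m, d̄ = (0.00+1.65)/2 = 0.825, v̄ = (0.00+0.75)/2 = 0.375 → q = 4.7×0.825×0.375 = 1.454 m³/s
Panel 2-3: Δb = 2.2 m, d̄ = (1.65+1.39)/2 = 1.52, v̄ = (0.75+0.78)/2 = 0.765 → q = 2.2×1.52×0.765 = 2.558 m³/s
Panel 3-4: Δb = 5.2 m, d̄ = (1.39+1.76)/2 = 1.575, v̄ = (0.78+0.75)/2 = 0.765 → q = 5.2×1.575×0.765 = 6.265 m³/s
Panel 4-5: Δb = 10.7 m, d̄ = (1.76+0.00)/2 = 0.88, v̄ = (0.75+0.00)/2 = 0.375 → q = 10.7×0.88×0.375 = 3.531 m³/s
Q = Σ q = 13.81 m³/s

13.8 m³/s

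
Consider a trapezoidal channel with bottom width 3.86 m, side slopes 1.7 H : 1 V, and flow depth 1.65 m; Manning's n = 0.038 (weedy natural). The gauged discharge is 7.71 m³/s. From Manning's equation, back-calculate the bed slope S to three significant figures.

0.000656

A = (b + z·y)·y = (3.86 + 1.7×1.65)×1.65 = 11.00 m²
P = b + 2y√(1+z²) = 3.86 + 2×1.65×√(1+1.7²) = 10.37 m
R = A/P = 11.00/10.37 = 1.061 m
S = (Q·n / (1·A·R^(2/3)))² = (7.71×0.038 / (1×11.00×1.040))² = 0.0006562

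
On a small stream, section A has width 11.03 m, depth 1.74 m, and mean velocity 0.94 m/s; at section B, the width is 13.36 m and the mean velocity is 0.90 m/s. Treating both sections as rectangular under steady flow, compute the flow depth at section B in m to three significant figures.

1.50 m

Q = A₁V₁ = (11.03×1.74) × 0.94 = 18.04 m³/s
d₂ = Q/(b₂ V₂) = 18.04/(13.36×0.90) = 1.500 m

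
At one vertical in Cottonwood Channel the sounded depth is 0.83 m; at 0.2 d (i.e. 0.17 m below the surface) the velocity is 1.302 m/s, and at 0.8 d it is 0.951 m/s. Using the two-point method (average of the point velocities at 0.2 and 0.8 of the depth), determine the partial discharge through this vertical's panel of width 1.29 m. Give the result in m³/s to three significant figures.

1.21 m³/s

v̄ = (1.302 + 0.951) / 2 = 1.127 m/s
q = v̄ × d × w = 1.127 × 0.83 × 1.29 = 1.206 m³/s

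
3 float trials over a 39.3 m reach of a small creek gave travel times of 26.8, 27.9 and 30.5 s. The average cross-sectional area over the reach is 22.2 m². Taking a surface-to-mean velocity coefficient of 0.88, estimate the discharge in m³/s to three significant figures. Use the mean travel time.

27.0 m³/s

t̄ = (26.8 + 27.9 + 30.5) / 3 = 28.4 s
v_surface = L / t̄ = 39.3 / 28.4 = 1.384 m/s
v_mean = 0.88 × 1.384 = 1.218 m/s
Q = A × v_mean = 22.2 × 1.218 = 27.03 m³/s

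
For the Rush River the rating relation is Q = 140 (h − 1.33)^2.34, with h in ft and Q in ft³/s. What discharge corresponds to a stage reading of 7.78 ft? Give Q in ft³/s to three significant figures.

11000 ft³/s

Q = 140 × (7.78 − 1.33)^2.34 = 140 × 6.45^2.34 = 10980 ft³/s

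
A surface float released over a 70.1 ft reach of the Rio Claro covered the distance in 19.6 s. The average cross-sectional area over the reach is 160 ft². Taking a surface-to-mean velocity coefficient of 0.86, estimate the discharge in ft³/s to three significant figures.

492 ft³/s

v_surface = L / t̄ = 70.1 / 19.6 = 3.577 ft/s
v_mean = 0.86 × 3.577 = 3.076 ft/s
Q = A × v_mean = 160 × 3.076 = 492.1 ft³/s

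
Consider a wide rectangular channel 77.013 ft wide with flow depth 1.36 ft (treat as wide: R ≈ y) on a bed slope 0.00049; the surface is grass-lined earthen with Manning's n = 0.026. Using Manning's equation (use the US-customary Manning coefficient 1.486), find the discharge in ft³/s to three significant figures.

A = b·y = 77.013 × 1.36 = 104.7 ft²
Wide channel: R ≈ y = 1.36 ft
Q = (1.486/n)·A·R^(2/3)·S^(1/2) = (1.486/0.026) × 104.7 × 1.360^(2/3) × 0.00049^(1/2) = 162.7 ft³/s

163 ft³/s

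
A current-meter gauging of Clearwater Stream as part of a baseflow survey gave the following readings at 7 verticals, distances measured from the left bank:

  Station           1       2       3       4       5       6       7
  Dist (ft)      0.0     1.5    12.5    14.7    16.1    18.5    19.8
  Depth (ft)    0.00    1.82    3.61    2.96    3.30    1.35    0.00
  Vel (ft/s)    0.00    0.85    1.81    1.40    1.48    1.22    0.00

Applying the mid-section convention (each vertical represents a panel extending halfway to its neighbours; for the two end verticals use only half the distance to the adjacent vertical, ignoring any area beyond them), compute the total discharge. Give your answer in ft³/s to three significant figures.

72.6 ft³/s

w_2 = (12.5 − 0.0)/2 = 6.25 ft; q_2 = 0.85 × 1.82 × 6.25 = 9.669 ft³/s
w_3 = (14.7 − 1.5)/2 = 6.6 ft; q_3 = 1.81 × 3.61 × 6.6 = 43.13 ft³/s
w_4 = (16.1 − 12.5)/2 = 1.8 ft; q_4 = 1.40 × 2.96 × 1.8 = 7.459 ft³/s
w_5 = (18.5 − 14.7)/2 = 1.9 ft; q_5 = 1.48 × 3.30 × 1.9 = 9.280 ft³/s
w_6 = (19.8 − 16.1)/2 = 1.85 ft; q_6 = 1.22 × 1.35 × 1.85 = 3.047 ft³/s
Stations 1, 7 contribute zero (depth or velocity is 0).
Q = Σ qᵢ = 72.58 ft³/s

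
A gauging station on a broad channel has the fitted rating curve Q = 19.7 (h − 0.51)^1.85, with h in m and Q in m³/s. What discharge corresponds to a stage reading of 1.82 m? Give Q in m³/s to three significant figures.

Q = 19.7 × (1.82 − 0.51)^1.85 = 19.7 × 1.31^1.85 = 32.47 m³/s

32.5 m³/s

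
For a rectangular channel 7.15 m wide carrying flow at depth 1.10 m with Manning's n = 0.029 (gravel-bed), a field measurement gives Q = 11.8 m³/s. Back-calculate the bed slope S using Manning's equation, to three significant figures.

0.00238

A = b·y = 7.15 × 1.10 = 7.865 m²
P = b + 2y = 7.15 + 2×1.10 = 9.350 m
R = A/P = 7.865/9.350 = 0.8412 m
S = (Q·n / (1·A·R^(2/3)))² = (11.8×0.029 / (1×7.865×0.8911))² = 0.002384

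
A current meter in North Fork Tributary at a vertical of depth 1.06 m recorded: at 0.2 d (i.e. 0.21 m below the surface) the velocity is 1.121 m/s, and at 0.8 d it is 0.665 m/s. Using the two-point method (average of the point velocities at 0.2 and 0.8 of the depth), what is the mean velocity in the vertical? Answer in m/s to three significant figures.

v̄ = (1.121 + 0.665) / 2 = 0.8930 m/s

0.893 m/s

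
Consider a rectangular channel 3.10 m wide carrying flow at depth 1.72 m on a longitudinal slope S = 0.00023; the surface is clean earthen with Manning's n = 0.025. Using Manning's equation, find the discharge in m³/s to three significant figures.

2.82 m³/s

A = b·y = 3.10 × 1.72 = 5.332 m²
P = b + 2y = 3.10 + 2×1.72 = 6.540 m
R = A/P = 5.332/6.540 = 0.8153 m
Q = (1/n)·A·R^(2/3)·S^(1/2) = (1/0.025) × 5.332 × 0.8153^(2/3) × 0.00023^(1/2) = 2.823 m³/s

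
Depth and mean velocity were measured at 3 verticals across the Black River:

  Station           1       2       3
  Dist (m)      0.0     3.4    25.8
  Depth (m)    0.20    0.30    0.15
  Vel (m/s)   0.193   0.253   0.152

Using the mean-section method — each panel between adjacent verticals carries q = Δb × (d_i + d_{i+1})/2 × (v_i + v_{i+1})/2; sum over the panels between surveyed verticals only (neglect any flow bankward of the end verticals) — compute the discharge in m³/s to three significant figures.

1.21 m³/s

Panel 1-2: Δb = 3.4 m, d̄ = (0.20+0.30)/2 = 0.25, v̄ = (0.193+0.253)/2 = 0.223 → q = 3.4×0.25×0.223 = 0.1896 m³/s
Panel 2-3: Δb = 22.4 m, d̄ = (0.30+0.15)/2 = 0.225, v̄ = (0.253+0.152)/2 = 0.2025 → q = 22.4×0.225×0.2025 = 1.021 m³/s
Q = Σ q = 1.210 m³/s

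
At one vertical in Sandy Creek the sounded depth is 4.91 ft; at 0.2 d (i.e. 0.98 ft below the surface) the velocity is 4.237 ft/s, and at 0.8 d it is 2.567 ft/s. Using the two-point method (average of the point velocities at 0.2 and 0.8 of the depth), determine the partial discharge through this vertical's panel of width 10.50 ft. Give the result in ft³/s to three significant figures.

v̄ = (4.237 + 2.567) / 2 = 3.402 ft/s
q = v̄ × d × w = 3.402 × 4.91 × 10.50 = 175.4 ft³/s

175 ft³/s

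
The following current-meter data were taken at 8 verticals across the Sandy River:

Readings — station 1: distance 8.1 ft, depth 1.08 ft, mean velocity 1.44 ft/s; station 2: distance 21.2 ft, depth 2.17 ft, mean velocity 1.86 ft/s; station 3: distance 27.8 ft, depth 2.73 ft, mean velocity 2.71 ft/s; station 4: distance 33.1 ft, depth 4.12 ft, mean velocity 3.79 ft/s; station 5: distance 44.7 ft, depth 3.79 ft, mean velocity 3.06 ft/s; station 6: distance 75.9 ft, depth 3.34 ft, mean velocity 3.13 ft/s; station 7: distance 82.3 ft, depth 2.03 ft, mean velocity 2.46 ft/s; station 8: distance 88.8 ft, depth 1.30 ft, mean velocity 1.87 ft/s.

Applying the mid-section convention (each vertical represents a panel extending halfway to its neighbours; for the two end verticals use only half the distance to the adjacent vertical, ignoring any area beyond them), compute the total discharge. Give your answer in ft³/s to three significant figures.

w_1 = (21.2 − 8.1)/2 = 6.55 ft; q_1 = 1.44 × 1.08 × 6.55 = 10.19 ft³/s
w_2 = (27.8 − 8.1)/2 = 9.85 ft; q_2 = 1.86 × 2.17 × 9.85 = 39.76 ft³/s
w_3 = (33.1 − 21.2)/2 = 5.95 ft; q_3 = 2.71 × 2.73 × 5.95 = 44.02 ft³/s
w_4 = (44.7 − 27.8)/2 = 8.45 ft; q_4 = 3.79 × 4.12 × 8.45 = 131.9 ft³/s
w_5 = (75.9 − 33.1)/2 = 21.4 ft; q_5 = 3.06 × 3.79 × 21.4 = 248.2 ft³/s
w_6 = (82.3 − 44.7)/2 = 18.8 ft; q_6 = 3.13 × 3.34 × 18.8 = 196.5 ft³/s
w_7 = (88.8 − 75.9)/2 = 6.45 ft; q_7 = 2.46 × 2.03 × 6.45 = 32.21 ft³/s
w_8 = (88.8 − 82.3)/2 = 3.25 ft; q_8 = 1.87 × 1.30 × 3.25 = 7.901 ft³/s
Q = Σ qᵢ = 710.7 ft³/s

711 ft³/s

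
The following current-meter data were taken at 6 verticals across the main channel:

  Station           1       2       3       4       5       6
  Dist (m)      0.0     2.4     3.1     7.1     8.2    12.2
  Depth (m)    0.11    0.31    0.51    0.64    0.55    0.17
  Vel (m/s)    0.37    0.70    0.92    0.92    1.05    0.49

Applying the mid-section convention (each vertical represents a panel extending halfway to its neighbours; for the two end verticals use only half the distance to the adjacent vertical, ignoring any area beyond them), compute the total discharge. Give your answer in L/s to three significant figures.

4630 L/s

w_1 = (2.4 − 0.0)/2 = 1.2 m; q_1 = 0.37 × 0.11 × 1.2 = 0.04884 m³/s
w_2 = (3.1 − 0.0)/2 = 1.55 m; q_2 = 0.70 × 0.31 × 1.55 = 0.3364 m³/s
w_3 = (7.1 − 2.4)/2 = 2.35 m; q_3 = 0.92 × 0.51 × 2.35 = 1.103 m³/s
w_4 = (8.2 − 3.1)/2 = 2.55 m; q_4 = 0.92 × 0.64 × 2.55 = 1.501 m³/s
w_5 = (12.2 − 7.1)/2 = 2.55 m; q_5 = 1.05 × 0.55 × 2.55 = 1.473 m³/s
w_6 = (12.2 − 8.2)/2 = 2 m; q_6 = 0.49 × 0.17 × 2 = 0.1666 m³/s
Q = Σ qᵢ = 4.628 m³/s
= 4.628 × 1000 = 4628 L/s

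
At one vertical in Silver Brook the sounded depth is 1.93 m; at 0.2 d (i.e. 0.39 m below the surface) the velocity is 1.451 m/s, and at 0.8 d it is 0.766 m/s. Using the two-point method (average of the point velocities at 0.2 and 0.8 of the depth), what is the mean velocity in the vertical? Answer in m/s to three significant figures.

1.11 m/s

v̄ = (1.451 + 0.766) / 2 = 1.109 m/s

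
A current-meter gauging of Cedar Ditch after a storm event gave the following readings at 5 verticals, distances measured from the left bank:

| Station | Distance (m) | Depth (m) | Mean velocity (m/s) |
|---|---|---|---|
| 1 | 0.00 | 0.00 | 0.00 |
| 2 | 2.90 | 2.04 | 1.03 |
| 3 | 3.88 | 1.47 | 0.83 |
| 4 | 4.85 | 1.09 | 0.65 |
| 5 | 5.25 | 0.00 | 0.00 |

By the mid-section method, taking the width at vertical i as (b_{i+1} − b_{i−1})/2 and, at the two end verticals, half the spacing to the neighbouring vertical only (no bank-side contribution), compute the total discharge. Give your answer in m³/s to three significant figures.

5.75 m³/s

w_2 = (3.88 − 0.00)/2 = 1.94 m; q_2 = 1.03 × 2.04 × 1.94 = 4.076 m³/s
w_3 = (4.85 − 2.90)/2 = 0.975 m; q_3 = 0.83 × 1.47 × 0.975 = 1.190 m³/s
w_4 = (5.25 − 3.88)/2 = 0.685 m; q_4 = 0.65 × 1.09 × 0.685 = 0.4853 m³/s
Stations 1, 5 contribute zero (depth or velocity is 0).
Q = Σ qᵢ = 5.751 m³/s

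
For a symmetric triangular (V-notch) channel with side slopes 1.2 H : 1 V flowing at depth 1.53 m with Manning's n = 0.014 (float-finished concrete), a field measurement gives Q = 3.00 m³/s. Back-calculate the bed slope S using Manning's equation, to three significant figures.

0.000454

A = z·y² = 1.2×1.53² = 2.809 m²
P = 2y√(1+z²) = 2×1.53×√(1+1.2²) = 4.780 m
R = A/P = 2.809/4.780 = 0.5877 m
S = (Q·n / (1·A·R^(2/3)))² = (3.00×0.014 / (1×2.809×0.7016))² = 0.0004541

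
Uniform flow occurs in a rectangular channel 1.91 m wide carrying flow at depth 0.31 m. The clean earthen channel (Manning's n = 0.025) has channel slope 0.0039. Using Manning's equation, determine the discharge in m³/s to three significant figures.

A = b·y = 1.91 × 0.31 = 0.5921 m²
P = b + 2y = 1.91 + 2×0.31 = 2.530 m
R = A/P = 0.5921/2.530 = 0.2340 m
Q = (1/n)·A·R^(2/3)·S^(1/2) = (1/0.025) × 0.5921 × 0.2340^(2/3) × 0.0039^(1/2) = 0.5617 m³/s

0.562 m³/s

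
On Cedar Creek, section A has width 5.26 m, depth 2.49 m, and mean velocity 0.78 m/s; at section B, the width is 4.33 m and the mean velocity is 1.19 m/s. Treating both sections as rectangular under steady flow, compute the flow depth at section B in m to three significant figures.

1.98 m

Q = A₁V₁ = (5.26×2.49) × 0.78 = 10.22 m³/s
d₂ = Q/(b₂ V₂) = 10.22/(4.33×1.19) = 1.983 m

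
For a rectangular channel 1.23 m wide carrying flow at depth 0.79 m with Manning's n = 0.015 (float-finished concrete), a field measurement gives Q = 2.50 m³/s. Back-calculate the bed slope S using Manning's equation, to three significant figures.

A = b·y = 1.23 × 0.79 = 0.9717 m²
P = b + 2y = 1.23 + 2×0.79 = 2.810 m
R = A/P = 0.9717/2.810 = 0.3458 m
S = (Q·n / (1·A·R^(2/3)))² = (2.50×0.015 / (1×0.9717×0.4927))² = 0.006136

0.00614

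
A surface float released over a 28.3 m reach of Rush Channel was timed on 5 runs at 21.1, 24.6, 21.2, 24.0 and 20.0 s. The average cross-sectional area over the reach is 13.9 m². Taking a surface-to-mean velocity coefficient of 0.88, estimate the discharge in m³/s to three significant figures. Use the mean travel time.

t̄ = (21.1 + 24.6 + 21.2 + 24.0 + 20.0) / 5 = 22.18 s
v_surface = L / t̄ = 28.3 / 22.18 = 1.276 m/s
v_mean = 0.88 × 1.276 = 1.123 m/s
Q = A × v_mean = 13.9 × 1.123 = 15.61 m³/s

15.6 m³/s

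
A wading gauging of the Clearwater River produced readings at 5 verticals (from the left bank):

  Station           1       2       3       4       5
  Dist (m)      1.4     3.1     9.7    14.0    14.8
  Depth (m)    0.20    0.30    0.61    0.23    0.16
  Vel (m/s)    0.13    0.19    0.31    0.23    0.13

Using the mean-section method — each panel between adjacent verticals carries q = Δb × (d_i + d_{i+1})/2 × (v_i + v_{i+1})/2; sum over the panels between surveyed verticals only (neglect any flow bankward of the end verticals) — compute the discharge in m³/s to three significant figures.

1.33 m³/s

Panel 1-2: Δb = 1.7 m, d̄ = (0.20+0.30)/2 = 0.25, v̄ = (0.13+0.19)/2 = 0.16 → q = 1.7×0.25×0.16 = 0.06800 m³/s
Panel 2-3: Δb = 6.6 m, d̄ = (0.30+0.61)/2 = 0.455, v̄ = (0.19+0.31)/2 = 0.25 → q = 6.6×0.455×0.25 = 0.7508 m³/s
Panel 3-4: Δb = 4.3 m, d̄ = (0.61+0.23)/2 = 0.42, v̄ = (0.31+0.23)/2 = 0.27 → q = 4.3×0.42×0.27 = 0.4876 m³/s
Panel 4-5: Δb = 0.8 m, d̄ = (0.23+0.16)/2 = 0.195, v̄ = (0.23+0.13)/2 = 0.18 → q = 0.8×0.195×0.18 = 0.02808 m³/s
Q = Σ q = 1.334 m³/s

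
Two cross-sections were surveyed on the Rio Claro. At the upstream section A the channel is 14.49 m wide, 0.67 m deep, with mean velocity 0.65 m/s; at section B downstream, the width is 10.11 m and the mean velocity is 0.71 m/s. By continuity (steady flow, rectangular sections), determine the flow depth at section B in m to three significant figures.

Q = A₁V₁ = (14.49×0.67) × 0.65 = 6.310 m³/s
d₂ = Q/(b₂ V₂) = 6.310/(10.11×0.71) = 0.8791 m

0.879 m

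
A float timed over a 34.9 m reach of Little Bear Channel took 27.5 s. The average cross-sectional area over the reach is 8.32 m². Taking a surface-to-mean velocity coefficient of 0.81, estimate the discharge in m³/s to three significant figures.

8.55 m³/s

v_surface = L / t̄ = 34.9 / 27.5 = 1.269 m/s
v_mean = 0.81 × 1.269 = 1.028 m/s
Q = A × v_mean = 8.32 × 1.028 = 8.553 m³/s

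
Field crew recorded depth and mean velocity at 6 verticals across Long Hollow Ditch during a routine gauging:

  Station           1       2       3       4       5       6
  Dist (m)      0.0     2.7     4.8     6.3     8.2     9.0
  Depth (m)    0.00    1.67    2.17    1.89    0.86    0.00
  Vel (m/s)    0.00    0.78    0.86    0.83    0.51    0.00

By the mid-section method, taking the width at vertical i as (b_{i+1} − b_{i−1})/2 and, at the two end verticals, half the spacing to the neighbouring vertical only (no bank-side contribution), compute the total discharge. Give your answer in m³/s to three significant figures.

w_2 = (4.8 − 0.0)/2 = 2.4 m; q_2 = 0.78 × 1.67 × 2.4 = 3.126 m³/s
w_3 = (6.3 − 2.7)/2 = 1.8 m; q_3 = 0.86 × 2.17 × 1.8 = 3.359 m³/s
w_4 = (8.2 − 4.8)/2 = 1.7 m; q_4 = 0.83 × 1.89 × 1.7 = 2.667 m³/s
w_5 = (9.0 − 6.3)/2 = 1.35 m; q_5 = 0.51 × 0.86 × 1.35 = 0.5921 m³/s
Stations 1, 6 contribute zero (depth or velocity is 0).
Q = Σ qᵢ = 9.744 m³/s

9.74 m³/s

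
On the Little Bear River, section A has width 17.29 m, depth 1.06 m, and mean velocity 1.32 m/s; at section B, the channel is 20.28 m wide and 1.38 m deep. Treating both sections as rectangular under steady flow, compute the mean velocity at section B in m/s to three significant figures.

0.864 m/s

Q = A₁V₁ = (17.29×1.06) × 1.32 = 24.19 m³/s
A₂ = 20.28 × 1.38 = 27.99 m²
V₂ = Q/A₂ = 24.19/27.99 = 0.8644 m/s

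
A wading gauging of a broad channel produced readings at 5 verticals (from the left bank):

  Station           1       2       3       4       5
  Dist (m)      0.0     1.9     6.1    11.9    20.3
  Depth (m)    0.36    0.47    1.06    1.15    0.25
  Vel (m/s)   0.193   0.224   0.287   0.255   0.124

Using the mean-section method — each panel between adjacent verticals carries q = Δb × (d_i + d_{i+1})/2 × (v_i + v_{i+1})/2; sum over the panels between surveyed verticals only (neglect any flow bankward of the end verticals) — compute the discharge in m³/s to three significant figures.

3.84 m³/s

Panel 1-2: Δb = 1.9 m, d̄ = (0.36+0.47)/2 = 0.415, v̄ = (0.193+0.224)/2 = 0.2085 → q = 1.9×0.415×0.2085 = 0.1644 m³/s
Panel 2-3: Δb = 4.2 m, d̄ = (0.47+1.06)/2 = 0.765, v̄ = (0.224+0.287)/2 = 0.2555 → q = 4.2×0.765×0.2555 = 0.8209 m³/s
Panel 3-4: Δb = 5.8 m, d̄ = (1.06+1.15)/2 = 1.105, v̄ = (0.287+0.255)/2 = 0.271 → q = 5.8×1.105×0.271 = 1.737 m³/s
Panel 4-5: Δb = 8.4 m, d̄ = (1.15+0.25)/2 = 0.7, v̄ = (0.255+0.124)/2 = 0.1895 → q = 8.4×0.7×0.1895 = 1.114 m³/s
Q = Σ q = 3.836 m³/s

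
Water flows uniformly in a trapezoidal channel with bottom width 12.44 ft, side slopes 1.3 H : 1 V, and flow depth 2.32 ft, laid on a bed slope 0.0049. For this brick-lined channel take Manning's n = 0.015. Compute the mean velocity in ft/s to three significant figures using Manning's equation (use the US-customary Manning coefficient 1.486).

10.2 ft/s

A = (b + z·y)·y = (12.44 + 1.3×2.32)×2.32 = 35.86 ft²
P = b + 2y√(1+z²) = 12.44 + 2×2.32×√(1+1.3²) = 20.05 ft
R = A/P = 35.86/20.05 = 1.788 ft
Q = (1.486/n)·A·R^(2/3)·S^(1/2) = (1.486/0.015) × 35.86 × 1.788^(2/3) × 0.0049^(1/2) = 366.4 ft³/s
V = Q/A = 366.4/35.86 = 10.22 ft/s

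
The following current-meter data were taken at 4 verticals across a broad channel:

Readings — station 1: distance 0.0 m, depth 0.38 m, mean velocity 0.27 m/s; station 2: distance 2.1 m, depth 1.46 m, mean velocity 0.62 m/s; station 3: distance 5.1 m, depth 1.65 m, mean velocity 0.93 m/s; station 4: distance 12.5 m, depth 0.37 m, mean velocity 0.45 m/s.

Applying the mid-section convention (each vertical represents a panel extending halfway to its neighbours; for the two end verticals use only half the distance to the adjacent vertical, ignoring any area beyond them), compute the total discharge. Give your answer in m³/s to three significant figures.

11.0 m³/s

w_1 = (2.1 − 0.0)/2 = 1.05 m; q_1 = 0.27 × 0.38 × 1.05 = 0.1077 m³/s
w_2 = (5.1 − 0.0)/2 = 2.55 m; q_2 = 0.62 × 1.46 × 2.55 = 2.308 m³/s
w_3 = (12.5 − 2.1)/2 = 5.2 m; q_3 = 0.93 × 1.65 × 5.2 = 7.979 m³/s
w_4 = (12.5 − 5.1)/2 = 3.7 m; q_4 = 0.45 × 0.37 × 3.7 = 0.6161 m³/s
Q = Σ qᵢ = 11.01 m³/s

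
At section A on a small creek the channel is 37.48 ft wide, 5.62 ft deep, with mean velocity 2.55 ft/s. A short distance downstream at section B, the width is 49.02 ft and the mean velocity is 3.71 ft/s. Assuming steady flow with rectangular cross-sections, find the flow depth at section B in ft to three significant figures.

Q = A₁V₁ = (37.48×5.62) × 2.55 = 537.1 ft³/s
d₂ = Q/(b₂ V₂) = 537.1/(49.02×3.71) = 2.953 ft

2.95 ft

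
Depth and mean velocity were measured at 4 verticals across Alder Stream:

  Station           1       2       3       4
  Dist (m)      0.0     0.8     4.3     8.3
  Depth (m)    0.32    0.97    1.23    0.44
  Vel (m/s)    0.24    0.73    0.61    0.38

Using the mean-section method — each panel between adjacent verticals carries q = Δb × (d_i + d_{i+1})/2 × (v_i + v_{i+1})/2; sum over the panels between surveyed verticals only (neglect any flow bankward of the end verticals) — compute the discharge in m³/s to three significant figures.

Panel 1-2: Δb = 0.8 m, d̄ = (0.32+0.97)/2 = 0.645, v̄ = (0.24+0.73)/2 = 0.485 → q = 0.8×0.645×0.485 = 0.2503 m³/s
Panel 2-3: Δb = 3.5 m, d̄ = (0.97+1.23)/2 = 1.1, v̄ = (0.73+0.61)/2 = 0.67 → q = 3.5×1.1×0.67 = 2.580 m³/s
Panel 3-4: Δb = 4 m, d̄ = (1.23+0.44)/2 = 0.835, v̄ = (0.61+0.38)/2 = 0.495 → q = 4×0.835×0.495 = 1.653 m³/s
Q = Σ q = 4.483 m³/s

4.48 m³/s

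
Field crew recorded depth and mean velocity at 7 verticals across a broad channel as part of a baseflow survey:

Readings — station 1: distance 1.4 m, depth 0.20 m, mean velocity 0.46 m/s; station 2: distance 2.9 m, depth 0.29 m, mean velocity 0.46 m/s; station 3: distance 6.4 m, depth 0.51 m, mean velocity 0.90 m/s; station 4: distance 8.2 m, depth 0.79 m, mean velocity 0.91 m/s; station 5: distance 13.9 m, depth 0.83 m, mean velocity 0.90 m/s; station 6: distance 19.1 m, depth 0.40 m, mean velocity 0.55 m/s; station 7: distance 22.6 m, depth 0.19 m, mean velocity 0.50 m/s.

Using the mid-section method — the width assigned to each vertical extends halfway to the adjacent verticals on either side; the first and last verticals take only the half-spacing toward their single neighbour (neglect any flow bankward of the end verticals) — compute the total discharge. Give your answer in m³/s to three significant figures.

w_1 = (2.9 − 1.4)/2 = 0.75 m; q_1 = 0.46 × 0.20 × 0.75 = 0.06900 m³/s
w_2 = (6.4 − 1.4)/2 = 2.5 m; q_2 = 0.46 × 0.29 × 2.5 = 0.3335 m³/s
w_3 = (8.2 − 2.9)/2 = 2.65 m; q_3 = 0.90 × 0.51 × 2.65 = 1.216 m³/s
w_4 = (13.9 − 6.4)/2 = 3.75 m; q_4 = 0.91 × 0.79 × 3.75 = 2.696 m³/s
w_5 = (19.1 − 8.2)/2 = 5.45 m; q_5 = 0.90 × 0.83 × 5.45 = 4.071 m³/s
w_6 = (22.6 − 13.9)/2 = 4.35 m; q_6 = 0.55 × 0.40 × 4.35 = 0.9570 m³/s
w_7 = (22.6 − 19.1)/2 = 1.75 m; q_7 = 0.50 × 0.19 × 1.75 = 0.1663 m³/s
Q = Σ qᵢ = 9.509 m³/s

9.51 m³/s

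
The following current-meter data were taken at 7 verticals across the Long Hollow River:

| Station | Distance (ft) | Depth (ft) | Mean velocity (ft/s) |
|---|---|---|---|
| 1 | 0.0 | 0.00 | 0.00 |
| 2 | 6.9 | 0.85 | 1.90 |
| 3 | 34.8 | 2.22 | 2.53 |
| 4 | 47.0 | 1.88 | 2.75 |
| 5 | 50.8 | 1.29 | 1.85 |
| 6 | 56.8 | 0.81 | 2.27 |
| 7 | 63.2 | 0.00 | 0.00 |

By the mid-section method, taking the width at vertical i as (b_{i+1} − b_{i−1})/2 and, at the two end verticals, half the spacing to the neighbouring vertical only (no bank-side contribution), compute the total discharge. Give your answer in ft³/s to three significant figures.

205 ft³/s

w_2 = (34.8 − 0.0)/2 = 17.4 ft; q_2 = 1.90 × 0.85 × 17.4 = 28.10 ft³/s
w_3 = (47.0 − 6.9)/2 = 20.05 ft; q_3 = 2.53 × 2.22 × 20.05 = 112.6 ft³/s
w_4 = (50.8 − 34.8)/2 = 8 ft; q_4 = 2.75 × 1.88 × 8 = 41.36 ft³/s
w_5 = (56.8 − 47.0)/2 = 4.9 ft; q_5 = 1.85 × 1.29 × 4.9 = 11.69 ft³/s
w_6 = (63.2 − 50.8)/2 = 6.2 ft; q_6 = 2.27 × 0.81 × 6.2 = 11.40 ft³/s
Stations 1, 7 contribute zero (depth or velocity is 0).
Q = Σ qᵢ = 205.2 ft³/s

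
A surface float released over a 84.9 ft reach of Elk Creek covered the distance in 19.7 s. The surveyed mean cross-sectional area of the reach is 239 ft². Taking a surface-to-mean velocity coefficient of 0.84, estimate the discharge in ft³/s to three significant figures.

865 ft³/s

v_surface = L / t̄ = 84.9 / 19.7 = 4.310 ft/s
v_mean = 0.84 × 4.310 = 3.620 ft/s
Q = A × v_mean = 239 × 3.620 = 865.2 ft³/s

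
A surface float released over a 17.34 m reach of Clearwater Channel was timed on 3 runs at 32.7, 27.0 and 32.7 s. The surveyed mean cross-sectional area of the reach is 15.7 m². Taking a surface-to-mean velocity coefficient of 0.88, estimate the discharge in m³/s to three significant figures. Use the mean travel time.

7.78 m³/s

t̄ = (32.7 + 27.0 + 32.7) / 3 = 30.8 s
v_surface = L / t̄ = 17.34 / 30.8 = 0.5630 m/s
v_mean = 0.88 × 0.5630 = 0.4954 m/s
Q = A × v_mean = 15.7 × 0.4954 = 7.778 m³/s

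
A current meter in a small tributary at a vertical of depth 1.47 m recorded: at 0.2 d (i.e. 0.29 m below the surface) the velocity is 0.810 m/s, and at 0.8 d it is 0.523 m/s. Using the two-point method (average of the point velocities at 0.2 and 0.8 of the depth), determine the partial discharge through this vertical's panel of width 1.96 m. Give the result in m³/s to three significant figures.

v̄ = (0.810 + 0.523) / 2 = 0.6665 m/s
q = v̄ × d × w = 0.6665 × 1.47 × 1.96 = 1.920 m³/s

1.92 m³/s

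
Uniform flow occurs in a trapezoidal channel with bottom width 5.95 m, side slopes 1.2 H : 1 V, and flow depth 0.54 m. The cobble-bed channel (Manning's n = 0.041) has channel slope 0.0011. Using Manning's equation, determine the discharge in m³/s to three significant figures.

A = (b + z·y)·y = (5.95 + 1.2×0.54)×0.54 = 3.563 m²
P = b + 2y√(1+z²) = 5.95 + 2×0.54×√(1+1.2²) = 7.637 m
R = A/P = 3.563/7.637 = 0.4665 m
Q = (1/n)·A·R^(2/3)·S^(1/2) = (1/0.041) × 3.563 × 0.4665^(2/3) × 0.0011^(1/2) = 1.734 m³/s

1.73 m³/s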